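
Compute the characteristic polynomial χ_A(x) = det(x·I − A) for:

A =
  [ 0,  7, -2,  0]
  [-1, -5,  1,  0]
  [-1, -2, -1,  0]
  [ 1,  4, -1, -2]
x^4 + 8*x^3 + 24*x^2 + 32*x + 16

Expanding det(x·I − A) (e.g. by cofactor expansion or by noting that A is similar to its Jordan form J, which has the same characteristic polynomial as A) gives
  χ_A(x) = x^4 + 8*x^3 + 24*x^2 + 32*x + 16
which factors as (x + 2)^4. The eigenvalues (with algebraic multiplicities) are λ = -2 with multiplicity 4.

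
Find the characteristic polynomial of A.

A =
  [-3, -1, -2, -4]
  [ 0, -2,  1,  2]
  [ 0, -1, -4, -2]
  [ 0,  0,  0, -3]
x^4 + 12*x^3 + 54*x^2 + 108*x + 81

Expanding det(x·I − A) (e.g. by cofactor expansion or by noting that A is similar to its Jordan form J, which has the same characteristic polynomial as A) gives
  χ_A(x) = x^4 + 12*x^3 + 54*x^2 + 108*x + 81
which factors as (x + 3)^4. The eigenvalues (with algebraic multiplicities) are λ = -3 with multiplicity 4.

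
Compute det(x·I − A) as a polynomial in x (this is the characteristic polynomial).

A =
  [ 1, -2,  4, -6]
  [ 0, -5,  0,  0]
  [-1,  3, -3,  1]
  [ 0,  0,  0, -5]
x^4 + 12*x^3 + 46*x^2 + 60*x + 25

Expanding det(x·I − A) (e.g. by cofactor expansion or by noting that A is similar to its Jordan form J, which has the same characteristic polynomial as A) gives
  χ_A(x) = x^4 + 12*x^3 + 46*x^2 + 60*x + 25
which factors as (x + 1)^2*(x + 5)^2. The eigenvalues (with algebraic multiplicities) are λ = -5 with multiplicity 2, λ = -1 with multiplicity 2.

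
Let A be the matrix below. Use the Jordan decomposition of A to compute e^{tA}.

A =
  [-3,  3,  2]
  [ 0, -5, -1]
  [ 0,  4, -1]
e^{tA} =
  [exp(-3*t), t^2*exp(-3*t) + 3*t*exp(-3*t), t^2*exp(-3*t)/2 + 2*t*exp(-3*t)]
  [0, -2*t*exp(-3*t) + exp(-3*t), -t*exp(-3*t)]
  [0, 4*t*exp(-3*t), 2*t*exp(-3*t) + exp(-3*t)]

Strategy: write A = P · J · P⁻¹ where J is a Jordan canonical form, so e^{tA} = P · e^{tJ} · P⁻¹, and e^{tJ} can be computed block-by-block.

A has Jordan form
J =
  [-3,  1,  0]
  [ 0, -3,  1]
  [ 0,  0, -3]
(up to reordering of blocks).

Per-block formulas:
  For a 3×3 Jordan block J_3(-3): exp(t · J_3(-3)) = e^(-3t)·(I + t·N + (t^2/2)·N^2), where N is the 3×3 nilpotent shift.

After assembling e^{tJ} and conjugating by P, we get:

e^{tA} =
  [exp(-3*t), t^2*exp(-3*t) + 3*t*exp(-3*t), t^2*exp(-3*t)/2 + 2*t*exp(-3*t)]
  [0, -2*t*exp(-3*t) + exp(-3*t), -t*exp(-3*t)]
  [0, 4*t*exp(-3*t), 2*t*exp(-3*t) + exp(-3*t)]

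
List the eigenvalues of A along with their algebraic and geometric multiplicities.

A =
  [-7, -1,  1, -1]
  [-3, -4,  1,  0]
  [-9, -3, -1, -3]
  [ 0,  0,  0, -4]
λ = -4: alg = 4, geom = 2

Step 1 — factor the characteristic polynomial to read off the algebraic multiplicities:
  χ_A(x) = (x + 4)^4

Step 2 — compute geometric multiplicities via the rank-nullity identity g(λ) = n − rank(A − λI):
  rank(A − (-4)·I) = 2, so dim ker(A − (-4)·I) = n − 2 = 2

Summary:
  λ = -4: algebraic multiplicity = 4, geometric multiplicity = 2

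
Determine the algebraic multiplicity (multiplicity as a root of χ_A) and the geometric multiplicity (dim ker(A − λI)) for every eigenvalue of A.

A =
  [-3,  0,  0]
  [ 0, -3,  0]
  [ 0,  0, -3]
λ = -3: alg = 3, geom = 3

Step 1 — factor the characteristic polynomial to read off the algebraic multiplicities:
  χ_A(x) = (x + 3)^3

Step 2 — compute geometric multiplicities via the rank-nullity identity g(λ) = n − rank(A − λI):
  rank(A − (-3)·I) = 0, so dim ker(A − (-3)·I) = n − 0 = 3

Summary:
  λ = -3: algebraic multiplicity = 3, geometric multiplicity = 3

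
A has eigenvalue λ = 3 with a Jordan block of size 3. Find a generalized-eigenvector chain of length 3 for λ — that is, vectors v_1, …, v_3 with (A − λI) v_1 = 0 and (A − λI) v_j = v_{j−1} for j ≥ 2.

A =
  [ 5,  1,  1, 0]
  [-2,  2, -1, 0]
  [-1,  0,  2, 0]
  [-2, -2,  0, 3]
A Jordan chain for λ = 3 of length 3:
v_1 = (1, -1, -1, 0)ᵀ
v_2 = (2, -2, -1, -2)ᵀ
v_3 = (1, 0, 0, 0)ᵀ

Let N = A − (3)·I. We want v_3 with N^3 v_3 = 0 but N^2 v_3 ≠ 0; then v_{j-1} := N · v_j for j = 3, …, 2.

Pick v_3 = (1, 0, 0, 0)ᵀ.
Then v_2 = N · v_3 = (2, -2, -1, -2)ᵀ.
Then v_1 = N · v_2 = (1, -1, -1, 0)ᵀ.

Sanity check: (A − (3)·I) v_1 = (0, 0, 0, 0)ᵀ = 0. ✓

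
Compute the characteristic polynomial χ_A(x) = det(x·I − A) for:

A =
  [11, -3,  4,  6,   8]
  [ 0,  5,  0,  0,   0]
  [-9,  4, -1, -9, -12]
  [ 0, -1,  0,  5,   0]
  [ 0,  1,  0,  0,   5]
x^5 - 25*x^4 + 250*x^3 - 1250*x^2 + 3125*x - 3125

Expanding det(x·I − A) (e.g. by cofactor expansion or by noting that A is similar to its Jordan form J, which has the same characteristic polynomial as A) gives
  χ_A(x) = x^5 - 25*x^4 + 250*x^3 - 1250*x^2 + 3125*x - 3125
which factors as (x - 5)^5. The eigenvalues (with algebraic multiplicities) are λ = 5 with multiplicity 5.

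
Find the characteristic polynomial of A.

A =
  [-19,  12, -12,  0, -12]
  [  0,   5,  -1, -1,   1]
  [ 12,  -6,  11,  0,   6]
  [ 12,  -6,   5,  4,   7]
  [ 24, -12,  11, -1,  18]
x^5 - 19*x^4 + 130*x^3 - 350*x^2 + 125*x + 625

Expanding det(x·I − A) (e.g. by cofactor expansion or by noting that A is similar to its Jordan form J, which has the same characteristic polynomial as A) gives
  χ_A(x) = x^5 - 19*x^4 + 130*x^3 - 350*x^2 + 125*x + 625
which factors as (x - 5)^4*(x + 1). The eigenvalues (with algebraic multiplicities) are λ = -1 with multiplicity 1, λ = 5 with multiplicity 4.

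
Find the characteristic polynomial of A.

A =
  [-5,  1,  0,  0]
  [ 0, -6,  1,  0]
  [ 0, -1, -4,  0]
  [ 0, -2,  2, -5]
x^4 + 20*x^3 + 150*x^2 + 500*x + 625

Expanding det(x·I − A) (e.g. by cofactor expansion or by noting that A is similar to its Jordan form J, which has the same characteristic polynomial as A) gives
  χ_A(x) = x^4 + 20*x^3 + 150*x^2 + 500*x + 625
which factors as (x + 5)^4. The eigenvalues (with algebraic multiplicities) are λ = -5 with multiplicity 4.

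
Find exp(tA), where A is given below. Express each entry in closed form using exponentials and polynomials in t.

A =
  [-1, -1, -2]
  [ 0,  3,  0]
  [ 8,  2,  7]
e^{tA} =
  [-4*t*exp(3*t) + exp(3*t), -t*exp(3*t), -2*t*exp(3*t)]
  [0, exp(3*t), 0]
  [8*t*exp(3*t), 2*t*exp(3*t), 4*t*exp(3*t) + exp(3*t)]

Strategy: write A = P · J · P⁻¹ where J is a Jordan canonical form, so e^{tA} = P · e^{tJ} · P⁻¹, and e^{tJ} can be computed block-by-block.

A has Jordan form
J =
  [3, 1, 0]
  [0, 3, 0]
  [0, 0, 3]
(up to reordering of blocks).

Per-block formulas:
  For a 2×2 Jordan block J_2(3): exp(t · J_2(3)) = e^(3t)·(I + t·N), where N is the 2×2 nilpotent shift.
  For a 1×1 block at λ = 3: exp(t · [3]) = [e^(3t)].

After assembling e^{tJ} and conjugating by P, we get:

e^{tA} =
  [-4*t*exp(3*t) + exp(3*t), -t*exp(3*t), -2*t*exp(3*t)]
  [0, exp(3*t), 0]
  [8*t*exp(3*t), 2*t*exp(3*t), 4*t*exp(3*t) + exp(3*t)]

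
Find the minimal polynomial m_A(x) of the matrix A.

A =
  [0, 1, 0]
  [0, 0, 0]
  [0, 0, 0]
x^2

The characteristic polynomial is χ_A(x) = x^3, so the eigenvalues are known. The minimal polynomial is
  m_A(x) = Π_λ (x − λ)^{k_λ}
where k_λ is the size of the *largest* Jordan block for λ (equivalently, the smallest k with (A − λI)^k v = 0 for every generalised eigenvector v of λ).

  λ = 0: largest Jordan block has size 2, contributing (x − 0)^2

So m_A(x) = x^2 = x^2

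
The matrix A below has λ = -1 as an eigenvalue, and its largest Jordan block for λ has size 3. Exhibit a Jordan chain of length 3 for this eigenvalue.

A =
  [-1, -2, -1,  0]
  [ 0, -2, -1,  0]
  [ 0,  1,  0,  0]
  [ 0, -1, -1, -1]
A Jordan chain for λ = -1 of length 3:
v_1 = (1, 0, 0, 0)ᵀ
v_2 = (-2, -1, 1, -1)ᵀ
v_3 = (0, 1, 0, 0)ᵀ

Let N = A − (-1)·I. We want v_3 with N^3 v_3 = 0 but N^2 v_3 ≠ 0; then v_{j-1} := N · v_j for j = 3, …, 2.

Pick v_3 = (0, 1, 0, 0)ᵀ.
Then v_2 = N · v_3 = (-2, -1, 1, -1)ᵀ.
Then v_1 = N · v_2 = (1, 0, 0, 0)ᵀ.

Sanity check: (A − (-1)·I) v_1 = (0, 0, 0, 0)ᵀ = 0. ✓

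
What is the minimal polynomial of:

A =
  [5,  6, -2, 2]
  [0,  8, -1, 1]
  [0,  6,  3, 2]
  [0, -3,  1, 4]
x^2 - 10*x + 25

The characteristic polynomial is χ_A(x) = (x - 5)^4, so the eigenvalues are known. The minimal polynomial is
  m_A(x) = Π_λ (x − λ)^{k_λ}
where k_λ is the size of the *largest* Jordan block for λ (equivalently, the smallest k with (A − λI)^k v = 0 for every generalised eigenvector v of λ).

  λ = 5: largest Jordan block has size 2, contributing (x − 5)^2

So m_A(x) = (x - 5)^2 = x^2 - 10*x + 25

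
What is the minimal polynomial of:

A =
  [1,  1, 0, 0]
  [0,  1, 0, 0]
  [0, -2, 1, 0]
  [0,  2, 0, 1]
x^2 - 2*x + 1

The characteristic polynomial is χ_A(x) = (x - 1)^4, so the eigenvalues are known. The minimal polynomial is
  m_A(x) = Π_λ (x − λ)^{k_λ}
where k_λ is the size of the *largest* Jordan block for λ (equivalently, the smallest k with (A − λI)^k v = 0 for every generalised eigenvector v of λ).

  λ = 1: largest Jordan block has size 2, contributing (x − 1)^2

So m_A(x) = (x - 1)^2 = x^2 - 2*x + 1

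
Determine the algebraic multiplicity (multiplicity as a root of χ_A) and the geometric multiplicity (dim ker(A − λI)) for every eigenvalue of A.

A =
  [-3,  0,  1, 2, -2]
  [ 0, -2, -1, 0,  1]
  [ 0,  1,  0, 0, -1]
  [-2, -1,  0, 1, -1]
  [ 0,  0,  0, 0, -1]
λ = -1: alg = 5, geom = 3

Step 1 — factor the characteristic polynomial to read off the algebraic multiplicities:
  χ_A(x) = (x + 1)^5

Step 2 — compute geometric multiplicities via the rank-nullity identity g(λ) = n − rank(A − λI):
  rank(A − (-1)·I) = 2, so dim ker(A − (-1)·I) = n − 2 = 3

Summary:
  λ = -1: algebraic multiplicity = 5, geometric multiplicity = 3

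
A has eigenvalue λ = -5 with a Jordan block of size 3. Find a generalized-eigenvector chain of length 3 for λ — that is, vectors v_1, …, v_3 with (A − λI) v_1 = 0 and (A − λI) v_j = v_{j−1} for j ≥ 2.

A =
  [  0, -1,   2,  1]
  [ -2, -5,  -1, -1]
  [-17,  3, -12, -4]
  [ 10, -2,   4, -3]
A Jordan chain for λ = -5 of length 3:
v_1 = (3, -3, -12, 6)ᵀ
v_2 = (5, -2, -17, 10)ᵀ
v_3 = (1, 0, 0, 0)ᵀ

Let N = A − (-5)·I. We want v_3 with N^3 v_3 = 0 but N^2 v_3 ≠ 0; then v_{j-1} := N · v_j for j = 3, …, 2.

Pick v_3 = (1, 0, 0, 0)ᵀ.
Then v_2 = N · v_3 = (5, -2, -17, 10)ᵀ.
Then v_1 = N · v_2 = (3, -3, -12, 6)ᵀ.

Sanity check: (A − (-5)·I) v_1 = (0, 0, 0, 0)ᵀ = 0. ✓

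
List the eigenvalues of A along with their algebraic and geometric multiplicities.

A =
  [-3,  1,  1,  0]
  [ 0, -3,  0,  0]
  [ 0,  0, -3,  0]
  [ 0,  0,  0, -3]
λ = -3: alg = 4, geom = 3

Step 1 — factor the characteristic polynomial to read off the algebraic multiplicities:
  χ_A(x) = (x + 3)^4

Step 2 — compute geometric multiplicities via the rank-nullity identity g(λ) = n − rank(A − λI):
  rank(A − (-3)·I) = 1, so dim ker(A − (-3)·I) = n − 1 = 3

Summary:
  λ = -3: algebraic multiplicity = 4, geometric multiplicity = 3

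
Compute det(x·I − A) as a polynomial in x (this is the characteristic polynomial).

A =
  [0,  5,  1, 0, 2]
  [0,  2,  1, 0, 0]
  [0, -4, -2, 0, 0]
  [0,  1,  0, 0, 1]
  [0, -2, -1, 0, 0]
x^5

Expanding det(x·I − A) (e.g. by cofactor expansion or by noting that A is similar to its Jordan form J, which has the same characteristic polynomial as A) gives
  χ_A(x) = x^5
which factors as x^5. The eigenvalues (with algebraic multiplicities) are λ = 0 with multiplicity 5.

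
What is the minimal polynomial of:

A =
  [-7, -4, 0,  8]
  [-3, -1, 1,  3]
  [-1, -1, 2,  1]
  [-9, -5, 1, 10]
x^3 - 3*x^2 + 3*x - 1

The characteristic polynomial is χ_A(x) = (x - 1)^4, so the eigenvalues are known. The minimal polynomial is
  m_A(x) = Π_λ (x − λ)^{k_λ}
where k_λ is the size of the *largest* Jordan block for λ (equivalently, the smallest k with (A − λI)^k v = 0 for every generalised eigenvector v of λ).

  λ = 1: largest Jordan block has size 3, contributing (x − 1)^3

So m_A(x) = (x - 1)^3 = x^3 - 3*x^2 + 3*x - 1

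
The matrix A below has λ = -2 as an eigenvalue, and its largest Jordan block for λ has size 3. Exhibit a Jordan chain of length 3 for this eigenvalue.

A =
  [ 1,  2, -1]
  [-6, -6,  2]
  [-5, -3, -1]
A Jordan chain for λ = -2 of length 3:
v_1 = (2, -4, -2)ᵀ
v_2 = (3, -6, -5)ᵀ
v_3 = (1, 0, 0)ᵀ

Let N = A − (-2)·I. We want v_3 with N^3 v_3 = 0 but N^2 v_3 ≠ 0; then v_{j-1} := N · v_j for j = 3, …, 2.

Pick v_3 = (1, 0, 0)ᵀ.
Then v_2 = N · v_3 = (3, -6, -5)ᵀ.
Then v_1 = N · v_2 = (2, -4, -2)ᵀ.

Sanity check: (A − (-2)·I) v_1 = (0, 0, 0)ᵀ = 0. ✓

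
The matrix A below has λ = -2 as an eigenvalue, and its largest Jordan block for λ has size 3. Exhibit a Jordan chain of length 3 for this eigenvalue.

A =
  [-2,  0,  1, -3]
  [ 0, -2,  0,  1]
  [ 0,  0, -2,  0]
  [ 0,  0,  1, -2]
A Jordan chain for λ = -2 of length 3:
v_1 = (-3, 1, 0, 0)ᵀ
v_2 = (1, 0, 0, 1)ᵀ
v_3 = (0, 0, 1, 0)ᵀ

Let N = A − (-2)·I. We want v_3 with N^3 v_3 = 0 but N^2 v_3 ≠ 0; then v_{j-1} := N · v_j for j = 3, …, 2.

Pick v_3 = (0, 0, 1, 0)ᵀ.
Then v_2 = N · v_3 = (1, 0, 0, 1)ᵀ.
Then v_1 = N · v_2 = (-3, 1, 0, 0)ᵀ.

Sanity check: (A − (-2)·I) v_1 = (0, 0, 0, 0)ᵀ = 0. ✓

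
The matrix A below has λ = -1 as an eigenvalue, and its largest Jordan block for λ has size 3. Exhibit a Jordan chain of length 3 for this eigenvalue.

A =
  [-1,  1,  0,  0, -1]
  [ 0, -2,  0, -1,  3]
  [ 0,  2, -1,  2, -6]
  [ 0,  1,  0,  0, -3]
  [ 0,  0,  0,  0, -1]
A Jordan chain for λ = -1 of length 3:
v_1 = (-1, 0, 0, 0, 0)ᵀ
v_2 = (1, -1, 2, 1, 0)ᵀ
v_3 = (0, 1, 0, 0, 0)ᵀ

Let N = A − (-1)·I. We want v_3 with N^3 v_3 = 0 but N^2 v_3 ≠ 0; then v_{j-1} := N · v_j for j = 3, …, 2.

Pick v_3 = (0, 1, 0, 0, 0)ᵀ.
Then v_2 = N · v_3 = (1, -1, 2, 1, 0)ᵀ.
Then v_1 = N · v_2 = (-1, 0, 0, 0, 0)ᵀ.

Sanity check: (A − (-1)·I) v_1 = (0, 0, 0, 0, 0)ᵀ = 0. ✓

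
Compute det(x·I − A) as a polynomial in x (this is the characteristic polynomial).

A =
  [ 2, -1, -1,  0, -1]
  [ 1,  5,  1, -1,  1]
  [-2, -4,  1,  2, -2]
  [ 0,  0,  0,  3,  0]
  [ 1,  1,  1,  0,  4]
x^5 - 15*x^4 + 90*x^3 - 270*x^2 + 405*x - 243

Expanding det(x·I − A) (e.g. by cofactor expansion or by noting that A is similar to its Jordan form J, which has the same characteristic polynomial as A) gives
  χ_A(x) = x^5 - 15*x^4 + 90*x^3 - 270*x^2 + 405*x - 243
which factors as (x - 3)^5. The eigenvalues (with algebraic multiplicities) are λ = 3 with multiplicity 5.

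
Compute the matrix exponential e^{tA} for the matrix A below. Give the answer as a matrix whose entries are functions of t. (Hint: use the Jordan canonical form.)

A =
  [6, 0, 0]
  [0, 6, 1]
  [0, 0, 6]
e^{tA} =
  [exp(6*t), 0, 0]
  [0, exp(6*t), t*exp(6*t)]
  [0, 0, exp(6*t)]

Strategy: write A = P · J · P⁻¹ where J is a Jordan canonical form, so e^{tA} = P · e^{tJ} · P⁻¹, and e^{tJ} can be computed block-by-block.

A has Jordan form
J =
  [6, 1, 0]
  [0, 6, 0]
  [0, 0, 6]
(up to reordering of blocks).

Per-block formulas:
  For a 2×2 Jordan block J_2(6): exp(t · J_2(6)) = e^(6t)·(I + t·N), where N is the 2×2 nilpotent shift.
  For a 1×1 block at λ = 6: exp(t · [6]) = [e^(6t)].

After assembling e^{tJ} and conjugating by P, we get:

e^{tA} =
  [exp(6*t), 0, 0]
  [0, exp(6*t), t*exp(6*t)]
  [0, 0, exp(6*t)]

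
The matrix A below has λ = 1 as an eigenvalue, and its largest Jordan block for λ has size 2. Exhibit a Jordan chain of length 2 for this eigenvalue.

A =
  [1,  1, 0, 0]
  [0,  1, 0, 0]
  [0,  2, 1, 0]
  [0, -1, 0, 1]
A Jordan chain for λ = 1 of length 2:
v_1 = (1, 0, 2, -1)ᵀ
v_2 = (0, 1, 0, 0)ᵀ

Let N = A − (1)·I. We want v_2 with N^2 v_2 = 0 but N^1 v_2 ≠ 0; then v_{j-1} := N · v_j for j = 2, …, 2.

Pick v_2 = (0, 1, 0, 0)ᵀ.
Then v_1 = N · v_2 = (1, 0, 2, -1)ᵀ.

Sanity check: (A − (1)·I) v_1 = (0, 0, 0, 0)ᵀ = 0. ✓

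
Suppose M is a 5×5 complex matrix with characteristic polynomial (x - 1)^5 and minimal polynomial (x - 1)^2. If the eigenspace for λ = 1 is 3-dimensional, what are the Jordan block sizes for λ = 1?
Block sizes for λ = 1: [2, 2, 1]

Step 1 — from the characteristic polynomial, algebraic multiplicity of λ = 1 is 5. From dim ker(M − (1)·I) = 3, there are exactly 3 Jordan blocks for λ = 1.
Step 2 — from the minimal polynomial, the factor (x − 1)^2 tells us the largest block for λ = 1 has size 2.
Step 3 — with total size 5, 3 blocks, and largest block 2, the block sizes (in nonincreasing order) are [2, 2, 1].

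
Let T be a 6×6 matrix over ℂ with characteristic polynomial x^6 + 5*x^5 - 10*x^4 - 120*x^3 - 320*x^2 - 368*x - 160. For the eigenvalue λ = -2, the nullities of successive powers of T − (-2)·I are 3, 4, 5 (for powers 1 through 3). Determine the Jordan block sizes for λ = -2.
Block sizes for λ = -2: [3, 1, 1]

From the dimensions of kernels of powers, the number of Jordan blocks of size at least j is d_j − d_{j−1} where d_j = dim ker(N^j) (with d_0 = 0). Computing the differences gives [3, 1, 1].
The number of blocks of size exactly k is (#blocks of size ≥ k) − (#blocks of size ≥ k + 1), so the partition is: 2 block(s) of size 1, 1 block(s) of size 3.
In nonincreasing order the block sizes are [3, 1, 1].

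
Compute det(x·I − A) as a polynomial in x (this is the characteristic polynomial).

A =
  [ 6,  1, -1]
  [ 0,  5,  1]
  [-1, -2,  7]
x^3 - 18*x^2 + 108*x - 216

Expanding det(x·I − A) (e.g. by cofactor expansion or by noting that A is similar to its Jordan form J, which has the same characteristic polynomial as A) gives
  χ_A(x) = x^3 - 18*x^2 + 108*x - 216
which factors as (x - 6)^3. The eigenvalues (with algebraic multiplicities) are λ = 6 with multiplicity 3.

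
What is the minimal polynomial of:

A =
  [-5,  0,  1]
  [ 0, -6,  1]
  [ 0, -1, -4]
x^3 + 15*x^2 + 75*x + 125

The characteristic polynomial is χ_A(x) = (x + 5)^3, so the eigenvalues are known. The minimal polynomial is
  m_A(x) = Π_λ (x − λ)^{k_λ}
where k_λ is the size of the *largest* Jordan block for λ (equivalently, the smallest k with (A − λI)^k v = 0 for every generalised eigenvector v of λ).

  λ = -5: largest Jordan block has size 3, contributing (x + 5)^3

So m_A(x) = (x + 5)^3 = x^3 + 15*x^2 + 75*x + 125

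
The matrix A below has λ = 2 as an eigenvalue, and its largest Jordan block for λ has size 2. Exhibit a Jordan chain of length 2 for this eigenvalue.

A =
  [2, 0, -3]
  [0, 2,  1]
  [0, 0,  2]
A Jordan chain for λ = 2 of length 2:
v_1 = (-3, 1, 0)ᵀ
v_2 = (0, 0, 1)ᵀ

Let N = A − (2)·I. We want v_2 with N^2 v_2 = 0 but N^1 v_2 ≠ 0; then v_{j-1} := N · v_j for j = 2, …, 2.

Pick v_2 = (0, 0, 1)ᵀ.
Then v_1 = N · v_2 = (-3, 1, 0)ᵀ.

Sanity check: (A − (2)·I) v_1 = (0, 0, 0)ᵀ = 0. ✓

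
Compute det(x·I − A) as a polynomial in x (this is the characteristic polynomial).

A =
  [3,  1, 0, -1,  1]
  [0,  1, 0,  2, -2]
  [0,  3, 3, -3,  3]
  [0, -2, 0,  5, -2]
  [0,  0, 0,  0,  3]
x^5 - 15*x^4 + 90*x^3 - 270*x^2 + 405*x - 243

Expanding det(x·I − A) (e.g. by cofactor expansion or by noting that A is similar to its Jordan form J, which has the same characteristic polynomial as A) gives
  χ_A(x) = x^5 - 15*x^4 + 90*x^3 - 270*x^2 + 405*x - 243
which factors as (x - 3)^5. The eigenvalues (with algebraic multiplicities) are λ = 3 with multiplicity 5.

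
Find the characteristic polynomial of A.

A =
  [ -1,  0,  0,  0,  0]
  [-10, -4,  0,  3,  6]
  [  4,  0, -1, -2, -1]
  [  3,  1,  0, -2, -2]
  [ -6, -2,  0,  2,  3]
x^5 + 5*x^4 + 10*x^3 + 10*x^2 + 5*x + 1

Expanding det(x·I − A) (e.g. by cofactor expansion or by noting that A is similar to its Jordan form J, which has the same characteristic polynomial as A) gives
  χ_A(x) = x^5 + 5*x^4 + 10*x^3 + 10*x^2 + 5*x + 1
which factors as (x + 1)^5. The eigenvalues (with algebraic multiplicities) are λ = -1 with multiplicity 5.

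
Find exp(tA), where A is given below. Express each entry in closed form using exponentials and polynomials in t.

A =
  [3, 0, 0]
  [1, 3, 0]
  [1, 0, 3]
e^{tA} =
  [exp(3*t), 0, 0]
  [t*exp(3*t), exp(3*t), 0]
  [t*exp(3*t), 0, exp(3*t)]

Strategy: write A = P · J · P⁻¹ where J is a Jordan canonical form, so e^{tA} = P · e^{tJ} · P⁻¹, and e^{tJ} can be computed block-by-block.

A has Jordan form
J =
  [3, 1, 0]
  [0, 3, 0]
  [0, 0, 3]
(up to reordering of blocks).

Per-block formulas:
  For a 2×2 Jordan block J_2(3): exp(t · J_2(3)) = e^(3t)·(I + t·N), where N is the 2×2 nilpotent shift.
  For a 1×1 block at λ = 3: exp(t · [3]) = [e^(3t)].

After assembling e^{tJ} and conjugating by P, we get:

e^{tA} =
  [exp(3*t), 0, 0]
  [t*exp(3*t), exp(3*t), 0]
  [t*exp(3*t), 0, exp(3*t)]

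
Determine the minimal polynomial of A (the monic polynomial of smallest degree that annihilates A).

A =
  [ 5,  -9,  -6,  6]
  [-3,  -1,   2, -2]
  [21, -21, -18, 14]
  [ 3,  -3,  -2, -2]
x^2 + 8*x + 16

The characteristic polynomial is χ_A(x) = (x + 4)^4, so the eigenvalues are known. The minimal polynomial is
  m_A(x) = Π_λ (x − λ)^{k_λ}
where k_λ is the size of the *largest* Jordan block for λ (equivalently, the smallest k with (A − λI)^k v = 0 for every generalised eigenvector v of λ).

  λ = -4: largest Jordan block has size 2, contributing (x + 4)^2

So m_A(x) = (x + 4)^2 = x^2 + 8*x + 16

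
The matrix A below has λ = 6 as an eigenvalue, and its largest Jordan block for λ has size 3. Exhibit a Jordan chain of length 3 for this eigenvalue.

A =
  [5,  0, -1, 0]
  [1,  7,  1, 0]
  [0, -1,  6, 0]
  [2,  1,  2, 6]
A Jordan chain for λ = 6 of length 3:
v_1 = (1, 0, -1, -1)ᵀ
v_2 = (-1, 1, 0, 2)ᵀ
v_3 = (1, 0, 0, 0)ᵀ

Let N = A − (6)·I. We want v_3 with N^3 v_3 = 0 but N^2 v_3 ≠ 0; then v_{j-1} := N · v_j for j = 3, …, 2.

Pick v_3 = (1, 0, 0, 0)ᵀ.
Then v_2 = N · v_3 = (-1, 1, 0, 2)ᵀ.
Then v_1 = N · v_2 = (1, 0, -1, -1)ᵀ.

Sanity check: (A − (6)·I) v_1 = (0, 0, 0, 0)ᵀ = 0. ✓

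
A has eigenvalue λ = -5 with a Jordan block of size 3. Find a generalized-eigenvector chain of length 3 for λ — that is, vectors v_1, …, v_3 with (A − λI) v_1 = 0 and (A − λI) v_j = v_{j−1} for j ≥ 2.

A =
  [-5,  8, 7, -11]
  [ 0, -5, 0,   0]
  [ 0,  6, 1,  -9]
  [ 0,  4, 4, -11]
A Jordan chain for λ = -5 of length 3:
v_1 = (-2, 0, 0, 0)ᵀ
v_2 = (8, 0, 6, 4)ᵀ
v_3 = (0, 1, 0, 0)ᵀ

Let N = A − (-5)·I. We want v_3 with N^3 v_3 = 0 but N^2 v_3 ≠ 0; then v_{j-1} := N · v_j for j = 3, …, 2.

Pick v_3 = (0, 1, 0, 0)ᵀ.
Then v_2 = N · v_3 = (8, 0, 6, 4)ᵀ.
Then v_1 = N · v_2 = (-2, 0, 0, 0)ᵀ.

Sanity check: (A − (-5)·I) v_1 = (0, 0, 0, 0)ᵀ = 0. ✓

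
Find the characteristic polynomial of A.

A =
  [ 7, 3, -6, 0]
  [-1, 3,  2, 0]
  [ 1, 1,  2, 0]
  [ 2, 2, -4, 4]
x^4 - 16*x^3 + 96*x^2 - 256*x + 256

Expanding det(x·I − A) (e.g. by cofactor expansion or by noting that A is similar to its Jordan form J, which has the same characteristic polynomial as A) gives
  χ_A(x) = x^4 - 16*x^3 + 96*x^2 - 256*x + 256
which factors as (x - 4)^4. The eigenvalues (with algebraic multiplicities) are λ = 4 with multiplicity 4.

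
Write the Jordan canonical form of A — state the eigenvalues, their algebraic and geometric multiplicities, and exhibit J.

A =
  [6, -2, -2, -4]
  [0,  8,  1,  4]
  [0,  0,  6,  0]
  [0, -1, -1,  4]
J_3(6) ⊕ J_1(6)

The characteristic polynomial is
  det(x·I − A) = x^4 - 24*x^3 + 216*x^2 - 864*x + 1296 = (x - 6)^4

Eigenvalues and multiplicities (the geometric multiplicity of λ is n − rank(A − λI), which equals the number of Jordan blocks for λ):
  λ = 6: algebraic multiplicity = 4, geometric multiplicity = 2

Determining the block sizes for each eigenvalue:
  λ = 6: with am = 4 and gm = 2, the partition is not yet determined (e.g. several partitions of 4 into 2 parts exist). Let N = A − (6)·I. Computing rank(N^1) = 2, rank(N^2) = 1, rank(N^3) = 0; the number of blocks of size ≥ j is rank(N^{j−1}) − rank(N^j), giving [2, 1, 1]. So we have 1 block(s) of size 3, 1 block(s) of size 1 → block sizes [3, 1]

Assembling the blocks gives a Jordan form
J =
  [6, 1, 0, 0]
  [0, 6, 1, 0]
  [0, 0, 6, 0]
  [0, 0, 0, 6]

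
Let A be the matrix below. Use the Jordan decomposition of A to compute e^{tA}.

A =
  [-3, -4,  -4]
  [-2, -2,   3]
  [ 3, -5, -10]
e^{tA} =
  [2*t*exp(-5*t) + exp(-5*t), -4*t*exp(-5*t), -4*t*exp(-5*t)]
  [-t^2*exp(-5*t)/2 - 2*t*exp(-5*t), t^2*exp(-5*t) + 3*t*exp(-5*t) + exp(-5*t), t^2*exp(-5*t) + 3*t*exp(-5*t)]
  [t^2*exp(-5*t)/2 + 3*t*exp(-5*t), -t^2*exp(-5*t) - 5*t*exp(-5*t), -t^2*exp(-5*t) - 5*t*exp(-5*t) + exp(-5*t)]

Strategy: write A = P · J · P⁻¹ where J is a Jordan canonical form, so e^{tA} = P · e^{tJ} · P⁻¹, and e^{tJ} can be computed block-by-block.

A has Jordan form
J =
  [-5,  1,  0]
  [ 0, -5,  1]
  [ 0,  0, -5]
(up to reordering of blocks).

Per-block formulas:
  For a 3×3 Jordan block J_3(-5): exp(t · J_3(-5)) = e^(-5t)·(I + t·N + (t^2/2)·N^2), where N is the 3×3 nilpotent shift.

After assembling e^{tJ} and conjugating by P, we get:

e^{tA} =
  [2*t*exp(-5*t) + exp(-5*t), -4*t*exp(-5*t), -4*t*exp(-5*t)]
  [-t^2*exp(-5*t)/2 - 2*t*exp(-5*t), t^2*exp(-5*t) + 3*t*exp(-5*t) + exp(-5*t), t^2*exp(-5*t) + 3*t*exp(-5*t)]
  [t^2*exp(-5*t)/2 + 3*t*exp(-5*t), -t^2*exp(-5*t) - 5*t*exp(-5*t), -t^2*exp(-5*t) - 5*t*exp(-5*t) + exp(-5*t)]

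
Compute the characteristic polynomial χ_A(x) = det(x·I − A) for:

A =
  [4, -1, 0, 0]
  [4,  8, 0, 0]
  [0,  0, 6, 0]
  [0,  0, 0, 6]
x^4 - 24*x^3 + 216*x^2 - 864*x + 1296

Expanding det(x·I − A) (e.g. by cofactor expansion or by noting that A is similar to its Jordan form J, which has the same characteristic polynomial as A) gives
  χ_A(x) = x^4 - 24*x^3 + 216*x^2 - 864*x + 1296
which factors as (x - 6)^4. The eigenvalues (with algebraic multiplicities) are λ = 6 with multiplicity 4.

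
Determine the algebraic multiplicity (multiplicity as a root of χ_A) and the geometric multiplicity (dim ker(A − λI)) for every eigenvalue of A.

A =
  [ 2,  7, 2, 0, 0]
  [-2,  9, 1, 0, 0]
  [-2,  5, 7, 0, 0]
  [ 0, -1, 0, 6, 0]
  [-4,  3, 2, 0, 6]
λ = 6: alg = 5, geom = 3

Step 1 — factor the characteristic polynomial to read off the algebraic multiplicities:
  χ_A(x) = (x - 6)^5

Step 2 — compute geometric multiplicities via the rank-nullity identity g(λ) = n − rank(A − λI):
  rank(A − (6)·I) = 2, so dim ker(A − (6)·I) = n − 2 = 3

Summary:
  λ = 6: algebraic multiplicity = 5, geometric multiplicity = 3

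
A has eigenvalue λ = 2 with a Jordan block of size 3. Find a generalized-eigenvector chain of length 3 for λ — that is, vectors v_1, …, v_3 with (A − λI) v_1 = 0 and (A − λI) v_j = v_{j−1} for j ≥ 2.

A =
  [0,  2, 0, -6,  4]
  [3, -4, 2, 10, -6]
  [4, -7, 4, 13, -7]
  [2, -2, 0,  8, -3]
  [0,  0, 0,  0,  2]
A Jordan chain for λ = 2 of length 3:
v_1 = (-2, 4, 5, 2, 0)ᵀ
v_2 = (-2, 3, 4, 2, 0)ᵀ
v_3 = (1, 0, 0, 0, 0)ᵀ

Let N = A − (2)·I. We want v_3 with N^3 v_3 = 0 but N^2 v_3 ≠ 0; then v_{j-1} := N · v_j for j = 3, …, 2.

Pick v_3 = (1, 0, 0, 0, 0)ᵀ.
Then v_2 = N · v_3 = (-2, 3, 4, 2, 0)ᵀ.
Then v_1 = N · v_2 = (-2, 4, 5, 2, 0)ᵀ.

Sanity check: (A − (2)·I) v_1 = (0, 0, 0, 0, 0)ᵀ = 0. ✓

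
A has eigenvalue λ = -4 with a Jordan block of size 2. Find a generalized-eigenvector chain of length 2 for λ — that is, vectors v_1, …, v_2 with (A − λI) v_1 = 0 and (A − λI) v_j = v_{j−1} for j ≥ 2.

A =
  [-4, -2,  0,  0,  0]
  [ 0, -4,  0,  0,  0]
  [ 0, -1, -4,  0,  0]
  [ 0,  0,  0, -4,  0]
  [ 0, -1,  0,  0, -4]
A Jordan chain for λ = -4 of length 2:
v_1 = (-2, 0, -1, 0, -1)ᵀ
v_2 = (0, 1, 0, 0, 0)ᵀ

Let N = A − (-4)·I. We want v_2 with N^2 v_2 = 0 but N^1 v_2 ≠ 0; then v_{j-1} := N · v_j for j = 2, …, 2.

Pick v_2 = (0, 1, 0, 0, 0)ᵀ.
Then v_1 = N · v_2 = (-2, 0, -1, 0, -1)ᵀ.

Sanity check: (A − (-4)·I) v_1 = (0, 0, 0, 0, 0)ᵀ = 0. ✓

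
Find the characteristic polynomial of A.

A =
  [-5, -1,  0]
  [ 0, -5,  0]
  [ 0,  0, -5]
x^3 + 15*x^2 + 75*x + 125

Expanding det(x·I − A) (e.g. by cofactor expansion or by noting that A is similar to its Jordan form J, which has the same characteristic polynomial as A) gives
  χ_A(x) = x^3 + 15*x^2 + 75*x + 125
which factors as (x + 5)^3. The eigenvalues (with algebraic multiplicities) are λ = -5 with multiplicity 3.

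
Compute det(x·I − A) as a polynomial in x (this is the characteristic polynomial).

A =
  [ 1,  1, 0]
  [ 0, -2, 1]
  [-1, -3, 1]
x^3

Expanding det(x·I − A) (e.g. by cofactor expansion or by noting that A is similar to its Jordan form J, which has the same characteristic polynomial as A) gives
  χ_A(x) = x^3
which factors as x^3. The eigenvalues (with algebraic multiplicities) are λ = 0 with multiplicity 3.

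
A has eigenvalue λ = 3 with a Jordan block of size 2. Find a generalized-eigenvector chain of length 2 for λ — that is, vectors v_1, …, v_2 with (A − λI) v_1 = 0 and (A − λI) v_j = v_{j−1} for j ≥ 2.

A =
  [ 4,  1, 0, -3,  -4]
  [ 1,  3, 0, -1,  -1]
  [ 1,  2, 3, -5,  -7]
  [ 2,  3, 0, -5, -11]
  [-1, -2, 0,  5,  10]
A Jordan chain for λ = 3 of length 2:
v_1 = (1, 1, 1, 2, -1)ᵀ
v_2 = (1, 0, 0, 0, 0)ᵀ

Let N = A − (3)·I. We want v_2 with N^2 v_2 = 0 but N^1 v_2 ≠ 0; then v_{j-1} := N · v_j for j = 2, …, 2.

Pick v_2 = (1, 0, 0, 0, 0)ᵀ.
Then v_1 = N · v_2 = (1, 1, 1, 2, -1)ᵀ.

Sanity check: (A − (3)·I) v_1 = (0, 0, 0, 0, 0)ᵀ = 0. ✓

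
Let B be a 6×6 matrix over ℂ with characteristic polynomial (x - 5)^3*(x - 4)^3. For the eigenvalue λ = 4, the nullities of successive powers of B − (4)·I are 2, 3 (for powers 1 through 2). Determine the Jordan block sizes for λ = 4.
Block sizes for λ = 4: [2, 1]

From the dimensions of kernels of powers, the number of Jordan blocks of size at least j is d_j − d_{j−1} where d_j = dim ker(N^j) (with d_0 = 0). Computing the differences gives [2, 1].
The number of blocks of size exactly k is (#blocks of size ≥ k) − (#blocks of size ≥ k + 1), so the partition is: 1 block(s) of size 1, 1 block(s) of size 2.
In nonincreasing order the block sizes are [2, 1].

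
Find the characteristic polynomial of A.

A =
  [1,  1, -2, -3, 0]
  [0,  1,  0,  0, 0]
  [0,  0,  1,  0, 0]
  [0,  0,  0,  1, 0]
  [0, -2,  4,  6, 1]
x^5 - 5*x^4 + 10*x^3 - 10*x^2 + 5*x - 1

Expanding det(x·I − A) (e.g. by cofactor expansion or by noting that A is similar to its Jordan form J, which has the same characteristic polynomial as A) gives
  χ_A(x) = x^5 - 5*x^4 + 10*x^3 - 10*x^2 + 5*x - 1
which factors as (x - 1)^5. The eigenvalues (with algebraic multiplicities) are λ = 1 with multiplicity 5.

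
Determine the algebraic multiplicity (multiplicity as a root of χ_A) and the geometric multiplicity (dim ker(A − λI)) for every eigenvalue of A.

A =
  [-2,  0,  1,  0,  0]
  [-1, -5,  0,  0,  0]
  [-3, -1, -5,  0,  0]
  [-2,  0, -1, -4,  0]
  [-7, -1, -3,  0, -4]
λ = -4: alg = 5, geom = 3

Step 1 — factor the characteristic polynomial to read off the algebraic multiplicities:
  χ_A(x) = (x + 4)^5

Step 2 — compute geometric multiplicities via the rank-nullity identity g(λ) = n − rank(A − λI):
  rank(A − (-4)·I) = 2, so dim ker(A − (-4)·I) = n − 2 = 3

Summary:
  λ = -4: algebraic multiplicity = 5, geometric multiplicity = 3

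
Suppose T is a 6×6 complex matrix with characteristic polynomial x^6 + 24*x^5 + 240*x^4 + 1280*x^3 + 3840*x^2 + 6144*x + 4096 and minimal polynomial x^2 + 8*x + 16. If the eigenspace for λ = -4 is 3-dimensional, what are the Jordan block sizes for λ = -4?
Block sizes for λ = -4: [2, 2, 2]

Step 1 — from the characteristic polynomial, algebraic multiplicity of λ = -4 is 6. From dim ker(T − (-4)·I) = 3, there are exactly 3 Jordan blocks for λ = -4.
Step 2 — from the minimal polynomial, the factor (x + 4)^2 tells us the largest block for λ = -4 has size 2.
Step 3 — with total size 6, 3 blocks, and largest block 2, the block sizes (in nonincreasing order) are [2, 2, 2].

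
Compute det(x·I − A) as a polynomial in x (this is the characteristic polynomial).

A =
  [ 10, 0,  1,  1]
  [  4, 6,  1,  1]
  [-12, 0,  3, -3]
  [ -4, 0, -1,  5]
x^4 - 24*x^3 + 216*x^2 - 864*x + 1296

Expanding det(x·I − A) (e.g. by cofactor expansion or by noting that A is similar to its Jordan form J, which has the same characteristic polynomial as A) gives
  χ_A(x) = x^4 - 24*x^3 + 216*x^2 - 864*x + 1296
which factors as (x - 6)^4. The eigenvalues (with algebraic multiplicities) are λ = 6 with multiplicity 4.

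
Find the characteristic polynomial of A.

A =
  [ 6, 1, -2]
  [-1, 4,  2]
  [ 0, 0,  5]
x^3 - 15*x^2 + 75*x - 125

Expanding det(x·I − A) (e.g. by cofactor expansion or by noting that A is similar to its Jordan form J, which has the same characteristic polynomial as A) gives
  χ_A(x) = x^3 - 15*x^2 + 75*x - 125
which factors as (x - 5)^3. The eigenvalues (with algebraic multiplicities) are λ = 5 with multiplicity 3.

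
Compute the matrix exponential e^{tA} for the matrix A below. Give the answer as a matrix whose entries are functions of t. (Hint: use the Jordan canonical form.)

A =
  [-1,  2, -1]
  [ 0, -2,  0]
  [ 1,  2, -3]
e^{tA} =
  [t*exp(-2*t) + exp(-2*t), 2*t*exp(-2*t), -t*exp(-2*t)]
  [0, exp(-2*t), 0]
  [t*exp(-2*t), 2*t*exp(-2*t), -t*exp(-2*t) + exp(-2*t)]

Strategy: write A = P · J · P⁻¹ where J is a Jordan canonical form, so e^{tA} = P · e^{tJ} · P⁻¹, and e^{tJ} can be computed block-by-block.

A has Jordan form
J =
  [-2,  1,  0]
  [ 0, -2,  0]
  [ 0,  0, -2]
(up to reordering of blocks).

Per-block formulas:
  For a 2×2 Jordan block J_2(-2): exp(t · J_2(-2)) = e^(-2t)·(I + t·N), where N is the 2×2 nilpotent shift.
  For a 1×1 block at λ = -2: exp(t · [-2]) = [e^(-2t)].

After assembling e^{tJ} and conjugating by P, we get:

e^{tA} =
  [t*exp(-2*t) + exp(-2*t), 2*t*exp(-2*t), -t*exp(-2*t)]
  [0, exp(-2*t), 0]
  [t*exp(-2*t), 2*t*exp(-2*t), -t*exp(-2*t) + exp(-2*t)]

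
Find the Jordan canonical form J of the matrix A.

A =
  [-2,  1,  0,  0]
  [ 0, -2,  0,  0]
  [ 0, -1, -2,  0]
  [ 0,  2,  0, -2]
J_2(-2) ⊕ J_1(-2) ⊕ J_1(-2)

The characteristic polynomial is
  det(x·I − A) = x^4 + 8*x^3 + 24*x^2 + 32*x + 16 = (x + 2)^4

Eigenvalues and multiplicities (the geometric multiplicity of λ is n − rank(A − λI), which equals the number of Jordan blocks for λ):
  λ = -2: algebraic multiplicity = 4, geometric multiplicity = 3

Determining the block sizes for each eigenvalue:
  λ = -2: 3 blocks summing to 4 forces exactly one block of size 2 and the rest size 1 → block sizes [2, 1, 1]

Assembling the blocks gives a Jordan form
J =
  [-2,  1,  0,  0]
  [ 0, -2,  0,  0]
  [ 0,  0, -2,  0]
  [ 0,  0,  0, -2]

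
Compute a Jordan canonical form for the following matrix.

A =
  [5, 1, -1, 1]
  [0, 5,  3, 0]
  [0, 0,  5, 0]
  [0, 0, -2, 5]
J_3(5) ⊕ J_1(5)

The characteristic polynomial is
  det(x·I − A) = x^4 - 20*x^3 + 150*x^2 - 500*x + 625 = (x - 5)^4

Eigenvalues and multiplicities (the geometric multiplicity of λ is n − rank(A − λI), which equals the number of Jordan blocks for λ):
  λ = 5: algebraic multiplicity = 4, geometric multiplicity = 2

Determining the block sizes for each eigenvalue:
  λ = 5: with am = 4 and gm = 2, the partition is not yet determined (e.g. several partitions of 4 into 2 parts exist). Let N = A − (5)·I. Computing rank(N^1) = 2, rank(N^2) = 1, rank(N^3) = 0; the number of blocks of size ≥ j is rank(N^{j−1}) − rank(N^j), giving [2, 1, 1]. So we have 1 block(s) of size 3, 1 block(s) of size 1 → block sizes [3, 1]

Assembling the blocks gives a Jordan form
J =
  [5, 1, 0, 0]
  [0, 5, 1, 0]
  [0, 0, 5, 0]
  [0, 0, 0, 5]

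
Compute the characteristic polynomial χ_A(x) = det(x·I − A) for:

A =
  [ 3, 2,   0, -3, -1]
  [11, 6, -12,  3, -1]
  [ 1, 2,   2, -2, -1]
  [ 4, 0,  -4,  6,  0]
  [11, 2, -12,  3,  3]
x^5 - 20*x^4 + 160*x^3 - 640*x^2 + 1280*x - 1024

Expanding det(x·I − A) (e.g. by cofactor expansion or by noting that A is similar to its Jordan form J, which has the same characteristic polynomial as A) gives
  χ_A(x) = x^5 - 20*x^4 + 160*x^3 - 640*x^2 + 1280*x - 1024
which factors as (x - 4)^5. The eigenvalues (with algebraic multiplicities) are λ = 4 with multiplicity 5.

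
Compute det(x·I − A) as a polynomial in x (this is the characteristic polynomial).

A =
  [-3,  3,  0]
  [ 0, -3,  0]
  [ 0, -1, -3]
x^3 + 9*x^2 + 27*x + 27

Expanding det(x·I − A) (e.g. by cofactor expansion or by noting that A is similar to its Jordan form J, which has the same characteristic polynomial as A) gives
  χ_A(x) = x^3 + 9*x^2 + 27*x + 27
which factors as (x + 3)^3. The eigenvalues (with algebraic multiplicities) are λ = -3 with multiplicity 3.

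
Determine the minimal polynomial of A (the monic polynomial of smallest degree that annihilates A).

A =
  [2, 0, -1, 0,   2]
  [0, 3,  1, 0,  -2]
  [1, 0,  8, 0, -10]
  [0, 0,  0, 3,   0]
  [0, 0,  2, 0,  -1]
x^3 - 9*x^2 + 27*x - 27

The characteristic polynomial is χ_A(x) = (x - 3)^5, so the eigenvalues are known. The minimal polynomial is
  m_A(x) = Π_λ (x − λ)^{k_λ}
where k_λ is the size of the *largest* Jordan block for λ (equivalently, the smallest k with (A − λI)^k v = 0 for every generalised eigenvector v of λ).

  λ = 3: largest Jordan block has size 3, contributing (x − 3)^3

So m_A(x) = (x - 3)^3 = x^3 - 9*x^2 + 27*x - 27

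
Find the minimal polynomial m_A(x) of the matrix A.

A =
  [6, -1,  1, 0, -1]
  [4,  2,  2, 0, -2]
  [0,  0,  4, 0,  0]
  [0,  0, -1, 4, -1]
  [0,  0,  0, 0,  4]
x^2 - 8*x + 16

The characteristic polynomial is χ_A(x) = (x - 4)^5, so the eigenvalues are known. The minimal polynomial is
  m_A(x) = Π_λ (x − λ)^{k_λ}
where k_λ is the size of the *largest* Jordan block for λ (equivalently, the smallest k with (A − λI)^k v = 0 for every generalised eigenvector v of λ).

  λ = 4: largest Jordan block has size 2, contributing (x − 4)^2

So m_A(x) = (x - 4)^2 = x^2 - 8*x + 16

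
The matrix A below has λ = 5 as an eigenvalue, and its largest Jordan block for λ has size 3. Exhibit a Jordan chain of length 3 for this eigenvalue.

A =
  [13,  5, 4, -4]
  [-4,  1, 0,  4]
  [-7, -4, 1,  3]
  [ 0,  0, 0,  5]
A Jordan chain for λ = 5 of length 3:
v_1 = (16, -16, -12, 0)ᵀ
v_2 = (8, -4, -7, 0)ᵀ
v_3 = (1, 0, 0, 0)ᵀ

Let N = A − (5)·I. We want v_3 with N^3 v_3 = 0 but N^2 v_3 ≠ 0; then v_{j-1} := N · v_j for j = 3, …, 2.

Pick v_3 = (1, 0, 0, 0)ᵀ.
Then v_2 = N · v_3 = (8, -4, -7, 0)ᵀ.
Then v_1 = N · v_2 = (16, -16, -12, 0)ᵀ.

Sanity check: (A − (5)·I) v_1 = (0, 0, 0, 0)ᵀ = 0. ✓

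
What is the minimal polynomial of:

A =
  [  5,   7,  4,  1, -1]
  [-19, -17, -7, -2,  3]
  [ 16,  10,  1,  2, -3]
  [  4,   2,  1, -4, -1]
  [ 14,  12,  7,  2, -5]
x^3 + 12*x^2 + 48*x + 64

The characteristic polynomial is χ_A(x) = (x + 4)^5, so the eigenvalues are known. The minimal polynomial is
  m_A(x) = Π_λ (x − λ)^{k_λ}
where k_λ is the size of the *largest* Jordan block for λ (equivalently, the smallest k with (A − λI)^k v = 0 for every generalised eigenvector v of λ).

  λ = -4: largest Jordan block has size 3, contributing (x + 4)^3

So m_A(x) = (x + 4)^3 = x^3 + 12*x^2 + 48*x + 64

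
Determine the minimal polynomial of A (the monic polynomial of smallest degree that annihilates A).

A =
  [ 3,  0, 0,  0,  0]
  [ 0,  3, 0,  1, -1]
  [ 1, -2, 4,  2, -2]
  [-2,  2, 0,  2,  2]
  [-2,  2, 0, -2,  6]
x^2 - 7*x + 12

The characteristic polynomial is χ_A(x) = (x - 4)^3*(x - 3)^2, so the eigenvalues are known. The minimal polynomial is
  m_A(x) = Π_λ (x − λ)^{k_λ}
where k_λ is the size of the *largest* Jordan block for λ (equivalently, the smallest k with (A − λI)^k v = 0 for every generalised eigenvector v of λ).

  λ = 3: largest Jordan block has size 1, contributing (x − 3)
  λ = 4: largest Jordan block has size 1, contributing (x − 4)

So m_A(x) = (x - 4)*(x - 3) = x^2 - 7*x + 12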